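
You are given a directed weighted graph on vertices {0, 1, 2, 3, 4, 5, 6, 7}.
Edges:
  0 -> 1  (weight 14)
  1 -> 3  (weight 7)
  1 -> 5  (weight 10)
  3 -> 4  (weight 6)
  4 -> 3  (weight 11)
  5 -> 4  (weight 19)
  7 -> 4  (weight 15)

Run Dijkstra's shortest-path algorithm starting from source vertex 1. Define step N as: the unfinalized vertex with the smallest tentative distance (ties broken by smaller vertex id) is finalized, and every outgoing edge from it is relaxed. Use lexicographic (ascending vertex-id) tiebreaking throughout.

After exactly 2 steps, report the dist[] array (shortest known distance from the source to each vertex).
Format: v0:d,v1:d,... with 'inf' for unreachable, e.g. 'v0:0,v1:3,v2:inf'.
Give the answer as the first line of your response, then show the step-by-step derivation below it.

v0:inf,v1:0,v2:inf,v3:7,v4:13,v5:10,v6:inf,v7:inf

step 1: dist = v0:inf,v1:0,v2:inf,v3:7,v4:inf,v5:10,v6:inf,v7:inf
step 2: dist = v0:inf,v1:0,v2:inf,v3:7,v4:13,v5:10,v6:inf,v7:inf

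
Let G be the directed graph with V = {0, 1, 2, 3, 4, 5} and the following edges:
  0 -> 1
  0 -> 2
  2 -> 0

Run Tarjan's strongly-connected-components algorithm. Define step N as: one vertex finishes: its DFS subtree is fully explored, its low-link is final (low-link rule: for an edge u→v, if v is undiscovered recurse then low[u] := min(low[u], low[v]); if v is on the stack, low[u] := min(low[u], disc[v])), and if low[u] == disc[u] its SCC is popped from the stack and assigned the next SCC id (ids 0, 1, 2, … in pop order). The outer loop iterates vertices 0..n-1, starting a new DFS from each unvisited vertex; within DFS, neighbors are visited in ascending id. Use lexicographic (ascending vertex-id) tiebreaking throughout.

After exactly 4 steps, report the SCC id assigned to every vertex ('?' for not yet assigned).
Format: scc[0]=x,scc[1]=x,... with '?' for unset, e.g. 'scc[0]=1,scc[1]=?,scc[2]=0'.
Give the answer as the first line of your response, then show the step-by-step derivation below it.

scc[0]=1,scc[1]=0,scc[2]=1,scc[3]=2,scc[4]=?,scc[5]=?

step 1: low=(low[0]=0,low[1]=1,low[2]=?,low[3]=?,low[4]=?,low[5]=?); scc=(scc[0]=?,scc[1]=0,scc[2]=?,scc[3]=?,scc[4]=?,scc[5]=?)
step 2: low=(low[0]=0,low[1]=1,low[2]=0,low[3]=?,low[4]=?,low[5]=?); scc=(scc[0]=?,scc[1]=0,scc[2]=?,scc[3]=?,scc[4]=?,scc[5]=?)
step 3: low=(low[0]=0,low[1]=1,low[2]=0,low[3]=?,low[4]=?,low[5]=?); scc=(scc[0]=1,scc[1]=0,scc[2]=1,scc[3]=?,scc[4]=?,scc[5]=?)
step 4: low=(low[0]=0,low[1]=1,low[2]=0,low[3]=3,low[4]=?,low[5]=?); scc=(scc[0]=1,scc[1]=0,scc[2]=1,scc[3]=2,scc[4]=?,scc[5]=?)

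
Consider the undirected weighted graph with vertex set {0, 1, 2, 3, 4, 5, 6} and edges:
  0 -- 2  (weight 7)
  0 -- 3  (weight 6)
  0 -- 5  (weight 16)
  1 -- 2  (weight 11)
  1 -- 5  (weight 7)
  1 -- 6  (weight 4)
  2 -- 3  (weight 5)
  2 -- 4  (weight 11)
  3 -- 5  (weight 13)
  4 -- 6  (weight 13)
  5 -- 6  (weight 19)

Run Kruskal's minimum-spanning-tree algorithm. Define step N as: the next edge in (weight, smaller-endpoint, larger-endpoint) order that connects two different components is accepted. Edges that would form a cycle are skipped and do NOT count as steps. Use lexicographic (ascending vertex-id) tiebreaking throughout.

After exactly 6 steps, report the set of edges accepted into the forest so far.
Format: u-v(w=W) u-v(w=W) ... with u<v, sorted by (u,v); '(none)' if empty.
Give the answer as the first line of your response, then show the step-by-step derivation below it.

0-3(w=6) 1-2(w=11) 1-5(w=7) 1-6(w=4) 2-3(w=5) 2-4(w=11)

step 1: add edge 1-6 (w=4); MST = {1-6(w=4)}
step 2: add edge 2-3 (w=5); MST = {1-6(w=4) 2-3(w=5)}
step 3: add edge 0-3 (w=6); MST = {0-3(w=6) 1-6(w=4) 2-3(w=5)}
step 4: add edge 1-5 (w=7); MST = {0-3(w=6) 1-5(w=7) 1-6(w=4) 2-3(w=5)}
step 5: add edge 1-2 (w=11); MST = {0-3(w=6) 1-2(w=11) 1-5(w=7) 1-6(w=4) 2-3(w=5)}
step 6: add edge 2-4 (w=11); MST = {0-3(w=6) 1-2(w=11) 1-5(w=7) 1-6(w=4) 2-3(w=5) 2-4(w=11)}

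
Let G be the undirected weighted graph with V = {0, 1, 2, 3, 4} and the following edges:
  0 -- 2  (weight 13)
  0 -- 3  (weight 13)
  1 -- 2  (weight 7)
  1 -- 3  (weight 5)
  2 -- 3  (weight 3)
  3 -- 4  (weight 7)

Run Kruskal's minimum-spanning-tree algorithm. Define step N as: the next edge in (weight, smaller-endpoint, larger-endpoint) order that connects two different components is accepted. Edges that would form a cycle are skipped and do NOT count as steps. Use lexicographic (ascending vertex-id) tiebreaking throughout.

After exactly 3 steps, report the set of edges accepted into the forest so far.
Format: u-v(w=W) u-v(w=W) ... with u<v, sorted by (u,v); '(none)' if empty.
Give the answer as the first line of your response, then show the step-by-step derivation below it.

1-3(w=5) 2-3(w=3) 3-4(w=7)

step 1: add edge 2-3 (w=3); MST = {2-3(w=3)}
step 2: add edge 1-3 (w=5); MST = {1-3(w=5) 2-3(w=3)}
step 3: add edge 3-4 (w=7); MST = {1-3(w=5) 2-3(w=3) 3-4(w=7)}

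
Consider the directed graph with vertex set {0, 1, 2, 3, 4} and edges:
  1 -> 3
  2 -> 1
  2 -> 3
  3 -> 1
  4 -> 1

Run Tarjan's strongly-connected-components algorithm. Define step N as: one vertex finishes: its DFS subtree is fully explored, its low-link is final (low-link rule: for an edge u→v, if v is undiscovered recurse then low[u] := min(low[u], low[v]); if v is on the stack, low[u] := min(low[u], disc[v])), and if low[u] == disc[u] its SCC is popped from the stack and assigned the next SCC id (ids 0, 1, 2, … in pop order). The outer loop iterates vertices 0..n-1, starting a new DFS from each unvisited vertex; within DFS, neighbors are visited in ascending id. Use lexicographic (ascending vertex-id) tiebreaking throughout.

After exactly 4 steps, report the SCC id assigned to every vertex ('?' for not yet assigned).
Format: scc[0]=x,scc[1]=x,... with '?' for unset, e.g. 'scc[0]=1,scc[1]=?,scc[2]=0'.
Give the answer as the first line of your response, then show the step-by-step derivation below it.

scc[0]=0,scc[1]=1,scc[2]=2,scc[3]=1,scc[4]=?

step 1: low=(low[0]=0,low[1]=?,low[2]=?,low[3]=?,low[4]=?); scc=(scc[0]=0,scc[1]=?,scc[2]=?,scc[3]=?,scc[4]=?)
step 2: low=(low[0]=0,low[1]=1,low[2]=?,low[3]=1,low[4]=?); scc=(scc[0]=0,scc[1]=?,scc[2]=?,scc[3]=?,scc[4]=?)
step 3: low=(low[0]=0,low[1]=1,low[2]=?,low[3]=1,low[4]=?); scc=(scc[0]=0,scc[1]=1,scc[2]=?,scc[3]=1,scc[4]=?)
step 4: low=(low[0]=0,low[1]=1,low[2]=3,low[3]=1,low[4]=?); scc=(scc[0]=0,scc[1]=1,scc[2]=2,scc[3]=1,scc[4]=?)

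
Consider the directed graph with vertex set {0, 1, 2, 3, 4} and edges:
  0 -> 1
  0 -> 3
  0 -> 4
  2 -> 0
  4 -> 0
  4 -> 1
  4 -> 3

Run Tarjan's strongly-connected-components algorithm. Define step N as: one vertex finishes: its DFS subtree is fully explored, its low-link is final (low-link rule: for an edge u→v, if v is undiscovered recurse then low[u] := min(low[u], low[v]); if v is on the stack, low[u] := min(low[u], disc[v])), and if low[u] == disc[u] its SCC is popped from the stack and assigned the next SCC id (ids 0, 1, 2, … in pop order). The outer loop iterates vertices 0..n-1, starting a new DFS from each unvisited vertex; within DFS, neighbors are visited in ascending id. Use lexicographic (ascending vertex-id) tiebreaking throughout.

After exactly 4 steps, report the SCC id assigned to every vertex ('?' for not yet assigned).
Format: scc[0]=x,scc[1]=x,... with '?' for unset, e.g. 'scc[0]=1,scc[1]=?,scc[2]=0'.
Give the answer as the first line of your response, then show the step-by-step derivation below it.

scc[0]=2,scc[1]=0,scc[2]=?,scc[3]=1,scc[4]=2

step 1: low=(low[0]=0,low[1]=1,low[2]=?,low[3]=?,low[4]=?); scc=(scc[0]=?,scc[1]=0,scc[2]=?,scc[3]=?,scc[4]=?)
step 2: low=(low[0]=0,low[1]=1,low[2]=?,low[3]=2,low[4]=?); scc=(scc[0]=?,scc[1]=0,scc[2]=?,scc[3]=1,scc[4]=?)
step 3: low=(low[0]=0,low[1]=1,low[2]=?,low[3]=2,low[4]=0); scc=(scc[0]=?,scc[1]=0,scc[2]=?,scc[3]=1,scc[4]=?)
step 4: low=(low[0]=0,low[1]=1,low[2]=?,low[3]=2,low[4]=0); scc=(scc[0]=2,scc[1]=0,scc[2]=?,scc[3]=1,scc[4]=2)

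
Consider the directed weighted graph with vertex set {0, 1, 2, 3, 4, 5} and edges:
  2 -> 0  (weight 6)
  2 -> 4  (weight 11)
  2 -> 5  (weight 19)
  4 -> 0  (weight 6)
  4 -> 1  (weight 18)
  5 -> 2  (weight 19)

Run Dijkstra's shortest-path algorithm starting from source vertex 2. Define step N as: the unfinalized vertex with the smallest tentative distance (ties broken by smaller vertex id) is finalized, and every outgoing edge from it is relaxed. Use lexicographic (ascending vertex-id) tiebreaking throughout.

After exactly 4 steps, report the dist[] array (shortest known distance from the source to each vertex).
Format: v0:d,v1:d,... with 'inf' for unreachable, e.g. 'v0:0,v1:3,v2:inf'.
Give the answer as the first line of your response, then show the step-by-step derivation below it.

v0:6,v1:29,v2:0,v3:inf,v4:11,v5:19

step 1: dist = v0:6,v1:inf,v2:0,v3:inf,v4:11,v5:19
step 2: dist = v0:6,v1:inf,v2:0,v3:inf,v4:11,v5:19
step 3: dist = v0:6,v1:29,v2:0,v3:inf,v4:11,v5:19
step 4: dist = v0:6,v1:29,v2:0,v3:inf,v4:11,v5:19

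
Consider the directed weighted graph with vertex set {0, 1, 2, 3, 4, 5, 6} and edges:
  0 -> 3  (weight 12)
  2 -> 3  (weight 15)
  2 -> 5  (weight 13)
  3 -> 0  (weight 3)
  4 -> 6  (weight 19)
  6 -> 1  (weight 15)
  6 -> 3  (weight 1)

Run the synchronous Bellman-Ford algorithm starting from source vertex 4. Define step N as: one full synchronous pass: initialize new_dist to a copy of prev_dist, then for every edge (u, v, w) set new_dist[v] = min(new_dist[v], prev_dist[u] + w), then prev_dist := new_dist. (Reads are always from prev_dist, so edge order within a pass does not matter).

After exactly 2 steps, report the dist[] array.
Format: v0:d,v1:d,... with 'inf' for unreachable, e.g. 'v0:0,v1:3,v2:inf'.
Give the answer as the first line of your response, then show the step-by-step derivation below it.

v0:inf,v1:34,v2:inf,v3:20,v4:0,v5:inf,v6:19

step 1: dist = v0:inf,v1:inf,v2:inf,v3:inf,v4:0,v5:inf,v6:19
step 2: dist = v0:inf,v1:34,v2:inf,v3:20,v4:0,v5:inf,v6:19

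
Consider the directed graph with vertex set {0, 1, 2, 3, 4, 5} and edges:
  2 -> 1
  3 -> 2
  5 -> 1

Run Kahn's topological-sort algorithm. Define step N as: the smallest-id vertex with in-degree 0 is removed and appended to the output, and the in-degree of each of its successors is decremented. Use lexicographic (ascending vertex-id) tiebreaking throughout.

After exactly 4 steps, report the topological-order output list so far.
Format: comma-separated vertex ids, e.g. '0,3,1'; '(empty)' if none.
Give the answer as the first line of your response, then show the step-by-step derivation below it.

0,3,2,4

step 1: output 0; order=[0]; indeg=(0,2,1,0,0,0)
step 2: output 3; order=[0,3]; indeg=(0,2,0,0,0,0)
step 3: output 2; order=[0,3,2]; indeg=(0,1,0,0,0,0)
step 4: output 4; order=[0,3,2,4]; indeg=(0,1,0,0,0,0)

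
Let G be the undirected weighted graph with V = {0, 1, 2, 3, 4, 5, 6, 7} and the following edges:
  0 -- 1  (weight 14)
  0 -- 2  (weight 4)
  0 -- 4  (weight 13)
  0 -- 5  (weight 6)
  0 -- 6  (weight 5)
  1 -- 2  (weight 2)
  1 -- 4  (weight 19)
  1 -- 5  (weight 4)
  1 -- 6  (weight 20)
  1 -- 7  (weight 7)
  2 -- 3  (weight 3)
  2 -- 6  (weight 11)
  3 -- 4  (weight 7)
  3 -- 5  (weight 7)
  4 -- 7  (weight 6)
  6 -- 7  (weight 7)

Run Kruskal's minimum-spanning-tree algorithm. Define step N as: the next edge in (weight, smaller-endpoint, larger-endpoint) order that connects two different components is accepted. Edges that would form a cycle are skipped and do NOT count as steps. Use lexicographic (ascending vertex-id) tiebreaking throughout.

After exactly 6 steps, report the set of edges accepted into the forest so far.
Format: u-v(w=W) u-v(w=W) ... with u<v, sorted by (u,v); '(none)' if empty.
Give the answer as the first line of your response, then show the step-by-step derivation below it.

0-2(w=4) 0-6(w=5) 1-2(w=2) 1-5(w=4) 2-3(w=3) 4-7(w=6)

step 1: add edge 1-2 (w=2); MST = {1-2(w=2)}
step 2: add edge 2-3 (w=3); MST = {1-2(w=2) 2-3(w=3)}
step 3: add edge 0-2 (w=4); MST = {0-2(w=4) 1-2(w=2) 2-3(w=3)}
step 4: add edge 1-5 (w=4); MST = {0-2(w=4) 1-2(w=2) 1-5(w=4) 2-3(w=3)}
step 5: add edge 0-6 (w=5); MST = {0-2(w=4) 0-6(w=5) 1-2(w=2) 1-5(w=4) 2-3(w=3)}
step 6: add edge 4-7 (w=6); MST = {0-2(w=4) 0-6(w=5) 1-2(w=2) 1-5(w=4) 2-3(w=3) 4-7(w=6)}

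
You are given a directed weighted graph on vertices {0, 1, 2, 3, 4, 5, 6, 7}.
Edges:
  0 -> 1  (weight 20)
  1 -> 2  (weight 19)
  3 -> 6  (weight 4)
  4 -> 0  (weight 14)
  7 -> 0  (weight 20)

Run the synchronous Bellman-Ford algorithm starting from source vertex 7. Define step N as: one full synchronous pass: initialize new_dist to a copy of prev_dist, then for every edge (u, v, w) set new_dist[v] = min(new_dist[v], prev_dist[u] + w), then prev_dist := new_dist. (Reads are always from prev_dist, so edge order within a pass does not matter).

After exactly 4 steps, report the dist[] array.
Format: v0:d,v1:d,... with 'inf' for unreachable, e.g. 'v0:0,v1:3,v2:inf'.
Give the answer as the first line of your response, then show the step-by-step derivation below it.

v0:20,v1:40,v2:59,v3:inf,v4:inf,v5:inf,v6:inf,v7:0

step 1: dist = v0:20,v1:inf,v2:inf,v3:inf,v4:inf,v5:inf,v6:inf,v7:0
step 2: dist = v0:20,v1:40,v2:inf,v3:inf,v4:inf,v5:inf,v6:inf,v7:0
step 3: dist = v0:20,v1:40,v2:59,v3:inf,v4:inf,v5:inf,v6:inf,v7:0
step 4: dist = v0:20,v1:40,v2:59,v3:inf,v4:inf,v5:inf,v6:inf,v7:0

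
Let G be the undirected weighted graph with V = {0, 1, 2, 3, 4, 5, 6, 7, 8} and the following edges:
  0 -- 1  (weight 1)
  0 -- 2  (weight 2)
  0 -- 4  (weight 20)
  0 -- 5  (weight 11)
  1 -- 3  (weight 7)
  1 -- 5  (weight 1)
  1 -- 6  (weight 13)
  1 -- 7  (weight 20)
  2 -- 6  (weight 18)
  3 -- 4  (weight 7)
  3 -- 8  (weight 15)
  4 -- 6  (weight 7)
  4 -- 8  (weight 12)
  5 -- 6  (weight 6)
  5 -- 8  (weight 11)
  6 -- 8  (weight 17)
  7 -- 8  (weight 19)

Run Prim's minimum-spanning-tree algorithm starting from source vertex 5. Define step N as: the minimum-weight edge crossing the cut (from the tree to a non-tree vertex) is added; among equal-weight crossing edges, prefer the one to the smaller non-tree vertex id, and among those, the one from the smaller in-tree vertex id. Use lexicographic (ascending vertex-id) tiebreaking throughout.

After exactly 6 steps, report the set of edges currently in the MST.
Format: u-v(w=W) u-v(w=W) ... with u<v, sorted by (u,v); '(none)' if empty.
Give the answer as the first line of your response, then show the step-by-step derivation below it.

0-1(w=1) 0-2(w=2) 1-3(w=7) 1-5(w=1) 3-4(w=7) 5-6(w=6)

step 1: add edge 1-5 (w=1); MST = {1-5(w=1)}
step 2: add edge 0-1 (w=1); MST = {0-1(w=1) 1-5(w=1)}
step 3: add edge 0-2 (w=2); MST = {0-1(w=1) 0-2(w=2) 1-5(w=1)}
step 4: add edge 5-6 (w=6); MST = {0-1(w=1) 0-2(w=2) 1-5(w=1) 5-6(w=6)}
step 5: add edge 1-3 (w=7); MST = {0-1(w=1) 0-2(w=2) 1-3(w=7) 1-5(w=1) 5-6(w=6)}
step 6: add edge 3-4 (w=7); MST = {0-1(w=1) 0-2(w=2) 1-3(w=7) 1-5(w=1) 3-4(w=7) 5-6(w=6)}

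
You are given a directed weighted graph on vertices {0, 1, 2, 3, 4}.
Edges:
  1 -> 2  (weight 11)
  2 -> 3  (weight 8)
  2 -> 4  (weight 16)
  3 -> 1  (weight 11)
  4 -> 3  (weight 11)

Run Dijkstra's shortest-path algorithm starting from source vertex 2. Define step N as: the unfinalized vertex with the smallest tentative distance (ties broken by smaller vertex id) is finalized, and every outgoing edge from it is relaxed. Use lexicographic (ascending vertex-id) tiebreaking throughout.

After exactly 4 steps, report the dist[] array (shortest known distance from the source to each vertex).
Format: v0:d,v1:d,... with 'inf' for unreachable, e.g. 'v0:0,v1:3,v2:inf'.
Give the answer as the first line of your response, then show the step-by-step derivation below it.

v0:inf,v1:19,v2:0,v3:8,v4:16

step 1: dist = v0:inf,v1:inf,v2:0,v3:8,v4:16
step 2: dist = v0:inf,v1:19,v2:0,v3:8,v4:16
step 3: dist = v0:inf,v1:19,v2:0,v3:8,v4:16
step 4: dist = v0:inf,v1:19,v2:0,v3:8,v4:16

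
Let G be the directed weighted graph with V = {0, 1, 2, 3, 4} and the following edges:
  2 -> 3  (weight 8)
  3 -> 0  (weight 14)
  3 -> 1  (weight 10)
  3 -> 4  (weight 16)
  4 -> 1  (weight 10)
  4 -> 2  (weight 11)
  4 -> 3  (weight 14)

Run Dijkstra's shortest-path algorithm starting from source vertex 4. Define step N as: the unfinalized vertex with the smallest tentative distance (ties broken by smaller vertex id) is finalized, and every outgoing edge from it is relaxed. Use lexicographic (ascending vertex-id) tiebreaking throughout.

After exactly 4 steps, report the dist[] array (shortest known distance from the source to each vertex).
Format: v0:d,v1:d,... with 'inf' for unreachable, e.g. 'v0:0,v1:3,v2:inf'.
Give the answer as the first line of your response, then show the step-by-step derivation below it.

v0:28,v1:10,v2:11,v3:14,v4:0

step 1: dist = v0:inf,v1:10,v2:11,v3:14,v4:0
step 2: dist = v0:inf,v1:10,v2:11,v3:14,v4:0
step 3: dist = v0:inf,v1:10,v2:11,v3:14,v4:0
step 4: dist = v0:28,v1:10,v2:11,v3:14,v4:0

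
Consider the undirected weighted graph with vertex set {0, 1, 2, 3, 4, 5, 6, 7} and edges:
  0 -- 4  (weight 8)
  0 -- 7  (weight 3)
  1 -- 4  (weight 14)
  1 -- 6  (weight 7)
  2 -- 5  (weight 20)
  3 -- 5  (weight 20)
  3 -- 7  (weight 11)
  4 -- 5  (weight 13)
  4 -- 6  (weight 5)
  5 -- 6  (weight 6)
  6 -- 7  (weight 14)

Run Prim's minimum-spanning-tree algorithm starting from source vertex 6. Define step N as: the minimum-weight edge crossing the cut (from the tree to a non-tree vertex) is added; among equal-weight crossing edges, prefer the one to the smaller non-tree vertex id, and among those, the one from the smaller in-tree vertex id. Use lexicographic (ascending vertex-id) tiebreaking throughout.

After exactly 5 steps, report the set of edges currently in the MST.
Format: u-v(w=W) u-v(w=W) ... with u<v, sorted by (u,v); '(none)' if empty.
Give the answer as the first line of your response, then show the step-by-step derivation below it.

0-4(w=8) 0-7(w=3) 1-6(w=7) 4-6(w=5) 5-6(w=6)

step 1: add edge 4-6 (w=5); MST = {4-6(w=5)}
step 2: add edge 5-6 (w=6); MST = {4-6(w=5) 5-6(w=6)}
step 3: add edge 1-6 (w=7); MST = {1-6(w=7) 4-6(w=5) 5-6(w=6)}
step 4: add edge 0-4 (w=8); MST = {0-4(w=8) 1-6(w=7) 4-6(w=5) 5-6(w=6)}
step 5: add edge 0-7 (w=3); MST = {0-4(w=8) 0-7(w=3) 1-6(w=7) 4-6(w=5) 5-6(w=6)}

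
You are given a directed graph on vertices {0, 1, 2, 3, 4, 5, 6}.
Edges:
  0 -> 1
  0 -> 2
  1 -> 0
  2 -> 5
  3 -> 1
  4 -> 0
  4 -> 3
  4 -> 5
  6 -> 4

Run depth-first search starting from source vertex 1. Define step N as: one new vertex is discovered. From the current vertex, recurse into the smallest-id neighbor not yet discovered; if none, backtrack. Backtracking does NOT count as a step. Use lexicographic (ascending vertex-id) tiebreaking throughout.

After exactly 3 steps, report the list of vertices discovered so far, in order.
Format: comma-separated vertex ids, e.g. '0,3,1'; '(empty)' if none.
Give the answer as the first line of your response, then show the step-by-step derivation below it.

1,0,2

step 1: discover 1; path=1; order=1
step 2: discover 0; path=1>0; order=1,0
step 3: discover 2; path=1>0>2; order=1,0,2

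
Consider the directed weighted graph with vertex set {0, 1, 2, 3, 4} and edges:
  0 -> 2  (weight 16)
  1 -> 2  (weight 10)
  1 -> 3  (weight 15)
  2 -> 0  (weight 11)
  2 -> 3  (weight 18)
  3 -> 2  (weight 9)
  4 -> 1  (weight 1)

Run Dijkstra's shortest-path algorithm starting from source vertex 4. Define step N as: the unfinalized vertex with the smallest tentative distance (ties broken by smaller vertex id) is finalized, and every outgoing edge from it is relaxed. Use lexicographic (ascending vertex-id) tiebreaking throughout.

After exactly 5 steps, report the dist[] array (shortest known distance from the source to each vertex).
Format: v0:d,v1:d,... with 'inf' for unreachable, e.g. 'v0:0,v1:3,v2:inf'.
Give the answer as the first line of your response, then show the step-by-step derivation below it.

v0:22,v1:1,v2:11,v3:16,v4:0

step 1: dist = v0:inf,v1:1,v2:inf,v3:inf,v4:0
step 2: dist = v0:inf,v1:1,v2:11,v3:16,v4:0
step 3: dist = v0:22,v1:1,v2:11,v3:16,v4:0
step 4: dist = v0:22,v1:1,v2:11,v3:16,v4:0
step 5: dist = v0:22,v1:1,v2:11,v3:16,v4:0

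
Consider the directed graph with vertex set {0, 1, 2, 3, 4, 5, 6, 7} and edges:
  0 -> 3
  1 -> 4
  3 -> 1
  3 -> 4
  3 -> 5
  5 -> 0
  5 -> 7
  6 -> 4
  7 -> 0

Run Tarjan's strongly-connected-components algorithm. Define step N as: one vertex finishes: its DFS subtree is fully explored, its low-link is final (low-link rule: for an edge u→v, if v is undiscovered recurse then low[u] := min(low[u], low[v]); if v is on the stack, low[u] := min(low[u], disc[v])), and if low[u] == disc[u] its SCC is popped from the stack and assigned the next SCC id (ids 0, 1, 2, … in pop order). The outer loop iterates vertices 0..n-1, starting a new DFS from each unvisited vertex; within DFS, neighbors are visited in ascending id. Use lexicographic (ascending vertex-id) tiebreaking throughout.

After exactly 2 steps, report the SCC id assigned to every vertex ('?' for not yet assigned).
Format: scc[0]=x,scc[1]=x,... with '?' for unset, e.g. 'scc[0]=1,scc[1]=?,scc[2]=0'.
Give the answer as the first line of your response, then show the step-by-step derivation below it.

scc[0]=?,scc[1]=1,scc[2]=?,scc[3]=?,scc[4]=0,scc[5]=?,scc[6]=?,scc[7]=?

step 1: low=(low[0]=0,low[1]=2,low[2]=?,low[3]=1,low[4]=3,low[5]=?,low[6]=?,low[7]=?); scc=(scc[0]=?,scc[1]=?,scc[2]=?,scc[3]=?,scc[4]=0,scc[5]=?,scc[6]=?,scc[7]=?)
step 2: low=(low[0]=0,low[1]=2,low[2]=?,low[3]=1,low[4]=3,low[5]=?,low[6]=?,low[7]=?); scc=(scc[0]=?,scc[1]=1,scc[2]=?,scc[3]=?,scc[4]=0,scc[5]=?,scc[6]=?,scc[7]=?)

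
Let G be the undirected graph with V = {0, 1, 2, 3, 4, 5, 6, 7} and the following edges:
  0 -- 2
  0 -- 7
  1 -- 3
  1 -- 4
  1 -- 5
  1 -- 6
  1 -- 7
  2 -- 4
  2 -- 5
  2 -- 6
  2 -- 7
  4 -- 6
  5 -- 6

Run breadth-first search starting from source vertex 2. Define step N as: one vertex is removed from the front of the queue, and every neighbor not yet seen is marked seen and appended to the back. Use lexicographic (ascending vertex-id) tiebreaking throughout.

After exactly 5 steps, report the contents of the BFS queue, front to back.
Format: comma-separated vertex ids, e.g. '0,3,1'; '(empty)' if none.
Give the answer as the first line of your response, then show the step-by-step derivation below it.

7,1

step 1: dequeue 2; queue=[0,4,5,6,7]; order=2
step 2: dequeue 0; queue=[4,5,6,7]; order=2,0
step 3: dequeue 4; queue=[5,6,7,1]; order=2,0,4
step 4: dequeue 5; queue=[6,7,1]; order=2,0,4,5
step 5: dequeue 6; queue=[7,1]; order=2,0,4,5,6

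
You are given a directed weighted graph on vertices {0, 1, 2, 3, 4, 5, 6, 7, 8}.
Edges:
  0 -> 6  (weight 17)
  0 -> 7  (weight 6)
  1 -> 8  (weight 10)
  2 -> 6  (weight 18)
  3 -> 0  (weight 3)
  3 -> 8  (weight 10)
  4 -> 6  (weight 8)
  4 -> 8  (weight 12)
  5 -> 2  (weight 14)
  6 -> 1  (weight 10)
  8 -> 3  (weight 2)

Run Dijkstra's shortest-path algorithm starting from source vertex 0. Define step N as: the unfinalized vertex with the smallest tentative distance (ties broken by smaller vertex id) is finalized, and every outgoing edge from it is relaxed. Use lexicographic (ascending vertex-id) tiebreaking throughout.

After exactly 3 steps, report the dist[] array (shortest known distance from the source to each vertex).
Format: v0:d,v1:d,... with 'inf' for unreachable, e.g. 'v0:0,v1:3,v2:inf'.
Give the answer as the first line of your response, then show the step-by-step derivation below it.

v0:0,v1:27,v2:inf,v3:inf,v4:inf,v5:inf,v6:17,v7:6,v8:inf

step 1: dist = v0:0,v1:inf,v2:inf,v3:inf,v4:inf,v5:inf,v6:17,v7:6,v8:inf
step 2: dist = v0:0,v1:inf,v2:inf,v3:inf,v4:inf,v5:inf,v6:17,v7:6,v8:inf
step 3: dist = v0:0,v1:27,v2:inf,v3:inf,v4:inf,v5:inf,v6:17,v7:6,v8:inf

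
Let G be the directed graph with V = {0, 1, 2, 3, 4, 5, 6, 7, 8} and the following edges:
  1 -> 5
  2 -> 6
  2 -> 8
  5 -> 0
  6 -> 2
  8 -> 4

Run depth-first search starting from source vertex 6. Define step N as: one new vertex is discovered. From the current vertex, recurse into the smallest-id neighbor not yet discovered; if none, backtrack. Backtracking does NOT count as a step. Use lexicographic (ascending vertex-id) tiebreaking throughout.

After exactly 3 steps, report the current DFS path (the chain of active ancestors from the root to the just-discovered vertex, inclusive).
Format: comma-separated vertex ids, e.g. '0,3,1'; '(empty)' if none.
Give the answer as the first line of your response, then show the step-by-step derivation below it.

6,2,8

step 1: discover 6; path=6; order=6
step 2: discover 2; path=6>2; order=6,2
step 3: discover 8; path=6>2>8; order=6,2,8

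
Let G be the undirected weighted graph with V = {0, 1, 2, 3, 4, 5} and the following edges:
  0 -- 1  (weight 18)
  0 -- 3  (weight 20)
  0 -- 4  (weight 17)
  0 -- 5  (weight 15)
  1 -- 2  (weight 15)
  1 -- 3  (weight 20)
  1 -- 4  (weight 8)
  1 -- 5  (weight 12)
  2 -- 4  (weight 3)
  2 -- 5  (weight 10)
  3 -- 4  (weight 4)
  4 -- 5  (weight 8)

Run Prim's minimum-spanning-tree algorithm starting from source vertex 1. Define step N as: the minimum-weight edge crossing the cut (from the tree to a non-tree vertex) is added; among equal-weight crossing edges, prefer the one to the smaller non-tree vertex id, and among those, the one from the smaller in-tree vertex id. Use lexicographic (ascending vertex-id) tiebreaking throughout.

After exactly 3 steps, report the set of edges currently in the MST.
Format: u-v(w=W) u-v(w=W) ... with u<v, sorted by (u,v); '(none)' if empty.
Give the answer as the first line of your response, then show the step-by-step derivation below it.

1-4(w=8) 2-4(w=3) 3-4(w=4)

step 1: add edge 1-4 (w=8); MST = {1-4(w=8)}
step 2: add edge 2-4 (w=3); MST = {1-4(w=8) 2-4(w=3)}
step 3: add edge 3-4 (w=4); MST = {1-4(w=8) 2-4(w=3) 3-4(w=4)}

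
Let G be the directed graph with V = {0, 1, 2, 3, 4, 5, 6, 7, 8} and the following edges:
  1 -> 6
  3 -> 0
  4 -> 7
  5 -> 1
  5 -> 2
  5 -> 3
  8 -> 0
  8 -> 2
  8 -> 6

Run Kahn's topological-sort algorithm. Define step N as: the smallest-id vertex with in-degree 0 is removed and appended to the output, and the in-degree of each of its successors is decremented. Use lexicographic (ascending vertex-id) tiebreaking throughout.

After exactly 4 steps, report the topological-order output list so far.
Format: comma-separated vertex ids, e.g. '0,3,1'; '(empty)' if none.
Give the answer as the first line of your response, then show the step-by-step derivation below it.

4,5,1,3

step 1: output 4; order=[4]; indeg=(2,1,2,1,0,0,2,0,0)
step 2: output 5; order=[4,5]; indeg=(2,0,1,0,0,0,2,0,0)
step 3: output 1; order=[4,5,1]; indeg=(2,0,1,0,0,0,1,0,0)
step 4: output 3; order=[4,5,1,3]; indeg=(1,0,1,0,0,0,1,0,0)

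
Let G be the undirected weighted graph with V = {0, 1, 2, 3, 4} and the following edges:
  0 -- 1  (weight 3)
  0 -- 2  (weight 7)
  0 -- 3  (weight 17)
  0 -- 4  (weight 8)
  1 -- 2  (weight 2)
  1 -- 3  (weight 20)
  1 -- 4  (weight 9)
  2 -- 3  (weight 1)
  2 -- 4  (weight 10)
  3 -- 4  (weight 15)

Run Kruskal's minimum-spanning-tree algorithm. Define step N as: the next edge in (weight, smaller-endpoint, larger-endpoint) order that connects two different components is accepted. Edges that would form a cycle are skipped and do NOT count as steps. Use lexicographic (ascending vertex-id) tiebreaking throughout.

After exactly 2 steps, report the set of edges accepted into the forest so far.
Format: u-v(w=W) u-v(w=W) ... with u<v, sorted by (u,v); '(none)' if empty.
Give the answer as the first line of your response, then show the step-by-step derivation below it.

1-2(w=2) 2-3(w=1)

step 1: add edge 2-3 (w=1); MST = {2-3(w=1)}
step 2: add edge 1-2 (w=2); MST = {1-2(w=2) 2-3(w=1)}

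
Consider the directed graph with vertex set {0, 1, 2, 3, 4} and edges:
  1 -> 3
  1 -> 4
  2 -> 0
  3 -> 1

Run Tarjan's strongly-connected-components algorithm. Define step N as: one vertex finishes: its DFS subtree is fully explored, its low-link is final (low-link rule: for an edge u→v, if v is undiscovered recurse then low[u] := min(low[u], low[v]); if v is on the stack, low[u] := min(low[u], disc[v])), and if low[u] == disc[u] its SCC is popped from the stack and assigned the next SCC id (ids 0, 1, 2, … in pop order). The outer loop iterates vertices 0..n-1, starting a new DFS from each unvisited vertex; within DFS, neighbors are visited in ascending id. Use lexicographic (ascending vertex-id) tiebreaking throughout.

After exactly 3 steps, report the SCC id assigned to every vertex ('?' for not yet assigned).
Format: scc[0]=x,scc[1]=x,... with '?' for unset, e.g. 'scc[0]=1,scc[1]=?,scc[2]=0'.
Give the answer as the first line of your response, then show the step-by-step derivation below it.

scc[0]=0,scc[1]=?,scc[2]=?,scc[3]=?,scc[4]=1

step 1: low=(low[0]=0,low[1]=?,low[2]=?,low[3]=?,low[4]=?); scc=(scc[0]=0,scc[1]=?,scc[2]=?,scc[3]=?,scc[4]=?)
step 2: low=(low[0]=0,low[1]=1,low[2]=?,low[3]=1,low[4]=?); scc=(scc[0]=0,scc[1]=?,scc[2]=?,scc[3]=?,scc[4]=?)
step 3: low=(low[0]=0,low[1]=1,low[2]=?,low[3]=1,low[4]=3); scc=(scc[0]=0,scc[1]=?,scc[2]=?,scc[3]=?,scc[4]=1)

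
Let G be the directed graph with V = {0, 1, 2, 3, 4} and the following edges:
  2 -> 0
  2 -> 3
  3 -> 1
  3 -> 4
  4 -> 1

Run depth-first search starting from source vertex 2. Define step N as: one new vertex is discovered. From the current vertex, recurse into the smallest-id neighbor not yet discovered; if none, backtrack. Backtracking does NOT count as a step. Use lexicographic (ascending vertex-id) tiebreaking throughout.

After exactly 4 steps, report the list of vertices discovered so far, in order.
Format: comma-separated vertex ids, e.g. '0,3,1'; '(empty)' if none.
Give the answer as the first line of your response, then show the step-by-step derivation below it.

2,0,3,1

step 1: discover 2; path=2; order=2
step 2: discover 0; path=2>0; order=2,0
step 3: discover 3; path=2>3; order=2,0,3
step 4: discover 1; path=2>3>1; order=2,0,3,1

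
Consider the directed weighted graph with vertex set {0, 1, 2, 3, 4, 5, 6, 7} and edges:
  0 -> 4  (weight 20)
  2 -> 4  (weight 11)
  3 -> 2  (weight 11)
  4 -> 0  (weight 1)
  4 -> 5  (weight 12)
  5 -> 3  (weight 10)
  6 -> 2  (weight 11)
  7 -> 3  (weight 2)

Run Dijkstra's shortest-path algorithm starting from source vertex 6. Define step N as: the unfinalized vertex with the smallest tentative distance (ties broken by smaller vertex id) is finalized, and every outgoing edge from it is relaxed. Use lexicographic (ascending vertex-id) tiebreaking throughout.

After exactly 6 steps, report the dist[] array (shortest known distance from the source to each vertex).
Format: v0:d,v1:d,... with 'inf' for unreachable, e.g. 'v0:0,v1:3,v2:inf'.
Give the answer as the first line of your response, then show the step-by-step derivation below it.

v0:23,v1:inf,v2:11,v3:44,v4:22,v5:34,v6:0,v7:inf

step 1: dist = v0:inf,v1:inf,v2:11,v3:inf,v4:inf,v5:inf,v6:0,v7:inf
step 2: dist = v0:inf,v1:inf,v2:11,v3:inf,v4:22,v5:inf,v6:0,v7:inf
step 3: dist = v0:23,v1:inf,v2:11,v3:inf,v4:22,v5:34,v6:0,v7:inf
step 4: dist = v0:23,v1:inf,v2:11,v3:inf,v4:22,v5:34,v6:0,v7:inf
step 5: dist = v0:23,v1:inf,v2:11,v3:44,v4:22,v5:34,v6:0,v7:inf
step 6: dist = v0:23,v1:inf,v2:11,v3:44,v4:22,v5:34,v6:0,v7:inf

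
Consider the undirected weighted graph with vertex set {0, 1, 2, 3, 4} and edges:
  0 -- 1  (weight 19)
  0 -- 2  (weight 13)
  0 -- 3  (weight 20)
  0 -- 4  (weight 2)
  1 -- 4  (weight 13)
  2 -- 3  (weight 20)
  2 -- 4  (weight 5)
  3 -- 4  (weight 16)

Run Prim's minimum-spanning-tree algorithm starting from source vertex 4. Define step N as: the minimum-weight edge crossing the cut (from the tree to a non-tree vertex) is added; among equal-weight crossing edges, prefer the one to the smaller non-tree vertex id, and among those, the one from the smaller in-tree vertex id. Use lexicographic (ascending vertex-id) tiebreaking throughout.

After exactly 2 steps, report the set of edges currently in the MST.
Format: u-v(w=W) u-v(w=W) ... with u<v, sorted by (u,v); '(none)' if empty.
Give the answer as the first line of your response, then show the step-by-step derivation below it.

0-4(w=2) 2-4(w=5)

step 1: add edge 0-4 (w=2); MST = {0-4(w=2)}
step 2: add edge 2-4 (w=5); MST = {0-4(w=2) 2-4(w=5)}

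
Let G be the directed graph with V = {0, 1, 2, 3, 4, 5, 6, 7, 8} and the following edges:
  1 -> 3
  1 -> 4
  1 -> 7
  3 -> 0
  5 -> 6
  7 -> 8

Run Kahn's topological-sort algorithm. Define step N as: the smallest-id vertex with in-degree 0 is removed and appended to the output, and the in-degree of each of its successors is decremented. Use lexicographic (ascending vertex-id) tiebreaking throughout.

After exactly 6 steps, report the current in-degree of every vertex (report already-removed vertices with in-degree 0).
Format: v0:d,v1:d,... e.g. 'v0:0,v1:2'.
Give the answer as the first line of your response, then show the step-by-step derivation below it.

v0:0,v1:0,v2:0,v3:0,v4:0,v5:0,v6:0,v7:0,v8:1

step 1: output 1; order=[1]; indeg=(1,0,0,0,0,0,1,0,1)
step 2: output 2; order=[1,2]; indeg=(1,0,0,0,0,0,1,0,1)
step 3: output 3; order=[1,2,3]; indeg=(0,0,0,0,0,0,1,0,1)
step 4: output 0; order=[1,2,3,0]; indeg=(0,0,0,0,0,0,1,0,1)
step 5: output 4; order=[1,2,3,0,4]; indeg=(0,0,0,0,0,0,1,0,1)
step 6: output 5; order=[1,2,3,0,4,5]; indeg=(0,0,0,0,0,0,0,0,1)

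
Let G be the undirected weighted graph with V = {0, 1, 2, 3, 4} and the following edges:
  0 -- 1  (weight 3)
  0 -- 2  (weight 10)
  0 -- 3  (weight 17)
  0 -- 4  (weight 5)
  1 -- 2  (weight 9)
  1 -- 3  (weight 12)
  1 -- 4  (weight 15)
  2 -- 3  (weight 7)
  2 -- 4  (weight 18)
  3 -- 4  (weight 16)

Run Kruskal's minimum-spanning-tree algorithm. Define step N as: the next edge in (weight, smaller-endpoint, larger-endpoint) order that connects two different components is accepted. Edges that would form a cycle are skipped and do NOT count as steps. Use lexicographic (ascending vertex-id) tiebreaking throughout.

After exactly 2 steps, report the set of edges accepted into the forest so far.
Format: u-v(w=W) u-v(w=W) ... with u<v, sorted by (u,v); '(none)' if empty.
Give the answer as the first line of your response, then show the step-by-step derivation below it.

0-1(w=3) 0-4(w=5)

step 1: add edge 0-1 (w=3); MST = {0-1(w=3)}
step 2: add edge 0-4 (w=5); MST = {0-1(w=3) 0-4(w=5)}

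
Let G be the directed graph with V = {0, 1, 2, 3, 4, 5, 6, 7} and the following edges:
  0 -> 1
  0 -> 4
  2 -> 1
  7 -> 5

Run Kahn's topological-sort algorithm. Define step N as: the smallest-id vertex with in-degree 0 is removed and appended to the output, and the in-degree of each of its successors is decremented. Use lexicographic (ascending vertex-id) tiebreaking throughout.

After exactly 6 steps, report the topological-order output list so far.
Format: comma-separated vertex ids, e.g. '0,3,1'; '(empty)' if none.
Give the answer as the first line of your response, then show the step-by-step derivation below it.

0,2,1,3,4,6

step 1: output 0; order=[0]; indeg=(0,1,0,0,0,1,0,0)
step 2: output 2; order=[0,2]; indeg=(0,0,0,0,0,1,0,0)
step 3: output 1; order=[0,2,1]; indeg=(0,0,0,0,0,1,0,0)
step 4: output 3; order=[0,2,1,3]; indeg=(0,0,0,0,0,1,0,0)
step 5: output 4; order=[0,2,1,3,4]; indeg=(0,0,0,0,0,1,0,0)
step 6: output 6; order=[0,2,1,3,4,6]; indeg=(0,0,0,0,0,1,0,0)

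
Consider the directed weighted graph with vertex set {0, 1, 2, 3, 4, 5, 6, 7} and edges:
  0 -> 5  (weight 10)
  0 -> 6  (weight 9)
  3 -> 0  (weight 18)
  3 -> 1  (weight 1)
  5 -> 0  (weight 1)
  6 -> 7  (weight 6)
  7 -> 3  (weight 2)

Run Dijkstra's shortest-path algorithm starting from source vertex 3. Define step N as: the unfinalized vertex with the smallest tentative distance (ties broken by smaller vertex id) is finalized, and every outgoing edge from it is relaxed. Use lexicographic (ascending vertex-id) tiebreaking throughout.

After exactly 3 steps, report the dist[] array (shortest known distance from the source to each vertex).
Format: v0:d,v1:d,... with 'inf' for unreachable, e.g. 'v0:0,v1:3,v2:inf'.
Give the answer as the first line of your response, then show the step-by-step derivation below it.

v0:18,v1:1,v2:inf,v3:0,v4:inf,v5:28,v6:27,v7:inf

step 1: dist = v0:18,v1:1,v2:inf,v3:0,v4:inf,v5:inf,v6:inf,v7:inf
step 2: dist = v0:18,v1:1,v2:inf,v3:0,v4:inf,v5:inf,v6:inf,v7:inf
step 3: dist = v0:18,v1:1,v2:inf,v3:0,v4:inf,v5:28,v6:27,v7:inf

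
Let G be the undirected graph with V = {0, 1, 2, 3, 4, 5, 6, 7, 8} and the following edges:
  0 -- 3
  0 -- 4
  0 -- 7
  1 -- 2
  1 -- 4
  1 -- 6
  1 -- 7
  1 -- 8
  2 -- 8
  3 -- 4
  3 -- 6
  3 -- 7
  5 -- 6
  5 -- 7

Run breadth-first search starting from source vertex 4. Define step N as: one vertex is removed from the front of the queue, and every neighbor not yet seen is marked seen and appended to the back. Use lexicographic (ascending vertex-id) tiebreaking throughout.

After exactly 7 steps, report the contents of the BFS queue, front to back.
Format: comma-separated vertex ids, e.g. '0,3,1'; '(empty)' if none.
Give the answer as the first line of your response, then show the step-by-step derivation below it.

8,5

step 1: dequeue 4; queue=[0,1,3]; order=4
step 2: dequeue 0; queue=[1,3,7]; order=4,0
step 3: dequeue 1; queue=[3,7,2,6,8]; order=4,0,1
step 4: dequeue 3; queue=[7,2,6,8]; order=4,0,1,3
step 5: dequeue 7; queue=[2,6,8,5]; order=4,0,1,3,7
step 6: dequeue 2; queue=[6,8,5]; order=4,0,1,3,7,2
step 7: dequeue 6; queue=[8,5]; order=4,0,1,3,7,2,6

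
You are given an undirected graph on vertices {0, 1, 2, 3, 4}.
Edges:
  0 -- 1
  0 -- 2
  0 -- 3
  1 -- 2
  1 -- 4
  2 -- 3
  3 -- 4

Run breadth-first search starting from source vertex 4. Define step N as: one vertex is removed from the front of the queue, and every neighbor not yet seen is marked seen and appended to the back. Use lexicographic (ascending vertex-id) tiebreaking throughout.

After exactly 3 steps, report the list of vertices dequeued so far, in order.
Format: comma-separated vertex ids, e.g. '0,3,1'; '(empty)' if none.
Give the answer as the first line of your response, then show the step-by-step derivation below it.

4,1,3

step 1: dequeue 4; queue=[1,3]; order=4
step 2: dequeue 1; queue=[3,0,2]; order=4,1
step 3: dequeue 3; queue=[0,2]; order=4,1,3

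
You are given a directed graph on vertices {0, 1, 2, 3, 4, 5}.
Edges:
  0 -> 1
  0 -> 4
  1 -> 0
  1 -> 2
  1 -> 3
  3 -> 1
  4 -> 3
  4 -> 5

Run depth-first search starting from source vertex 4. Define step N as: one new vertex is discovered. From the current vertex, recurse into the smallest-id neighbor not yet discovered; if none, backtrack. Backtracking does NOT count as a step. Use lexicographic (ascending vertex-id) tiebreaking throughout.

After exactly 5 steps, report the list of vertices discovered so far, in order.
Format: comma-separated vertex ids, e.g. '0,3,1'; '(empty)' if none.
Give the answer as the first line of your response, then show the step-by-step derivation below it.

4,3,1,0,2

step 1: discover 4; path=4; order=4
step 2: discover 3; path=4>3; order=4,3
step 3: discover 1; path=4>3>1; order=4,3,1
step 4: discover 0; path=4>3>1>0; order=4,3,1,0
step 5: discover 2; path=4>3>1>2; order=4,3,1,0,2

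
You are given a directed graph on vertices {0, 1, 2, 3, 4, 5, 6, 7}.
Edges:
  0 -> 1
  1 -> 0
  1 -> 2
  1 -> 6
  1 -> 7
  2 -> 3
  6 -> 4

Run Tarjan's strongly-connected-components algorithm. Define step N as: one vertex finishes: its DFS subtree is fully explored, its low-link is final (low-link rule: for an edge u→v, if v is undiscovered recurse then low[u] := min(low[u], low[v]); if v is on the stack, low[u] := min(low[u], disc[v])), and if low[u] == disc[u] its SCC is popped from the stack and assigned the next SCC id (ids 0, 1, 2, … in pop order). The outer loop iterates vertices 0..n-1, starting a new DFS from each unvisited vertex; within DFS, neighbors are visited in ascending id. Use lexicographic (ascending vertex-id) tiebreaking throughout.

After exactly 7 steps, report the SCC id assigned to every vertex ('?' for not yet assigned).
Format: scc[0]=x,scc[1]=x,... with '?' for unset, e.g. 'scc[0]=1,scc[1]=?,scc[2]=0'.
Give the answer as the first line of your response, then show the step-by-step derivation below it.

scc[0]=5,scc[1]=5,scc[2]=1,scc[3]=0,scc[4]=2,scc[5]=?,scc[6]=3,scc[7]=4

step 1: low=(low[0]=0,low[1]=0,low[2]=2,low[3]=3,low[4]=?,low[5]=?,low[6]=?,low[7]=?); scc=(scc[0]=?,scc[1]=?,scc[2]=?,scc[3]=0,scc[4]=?,scc[5]=?,scc[6]=?,scc[7]=?)
step 2: low=(low[0]=0,low[1]=0,low[2]=2,low[3]=3,low[4]=?,low[5]=?,low[6]=?,low[7]=?); scc=(scc[0]=?,scc[1]=?,scc[2]=1,scc[3]=0,scc[4]=?,scc[5]=?,scc[6]=?,scc[7]=?)
step 3: low=(low[0]=0,low[1]=0,low[2]=2,low[3]=3,low[4]=5,low[5]=?,low[6]=4,low[7]=?); scc=(scc[0]=?,scc[1]=?,scc[2]=1,scc[3]=0,scc[4]=2,scc[5]=?,scc[6]=?,scc[7]=?)
step 4: low=(low[0]=0,low[1]=0,low[2]=2,low[3]=3,low[4]=5,low[5]=?,low[6]=4,low[7]=?); scc=(scc[0]=?,scc[1]=?,scc[2]=1,scc[3]=0,scc[4]=2,scc[5]=?,scc[6]=3,scc[7]=?)
step 5: low=(low[0]=0,low[1]=0,low[2]=2,low[3]=3,low[4]=5,low[5]=?,low[6]=4,low[7]=6); scc=(scc[0]=?,scc[1]=?,scc[2]=1,scc[3]=0,scc[4]=2,scc[5]=?,scc[6]=3,scc[7]=4)
step 6: low=(low[0]=0,low[1]=0,low[2]=2,low[3]=3,low[4]=5,low[5]=?,low[6]=4,low[7]=6); scc=(scc[0]=?,scc[1]=?,scc[2]=1,scc[3]=0,scc[4]=2,scc[5]=?,scc[6]=3,scc[7]=4)
step 7: low=(low[0]=0,low[1]=0,low[2]=2,low[3]=3,low[4]=5,low[5]=?,low[6]=4,low[7]=6); scc=(scc[0]=5,scc[1]=5,scc[2]=1,scc[3]=0,scc[4]=2,scc[5]=?,scc[6]=3,scc[7]=4)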